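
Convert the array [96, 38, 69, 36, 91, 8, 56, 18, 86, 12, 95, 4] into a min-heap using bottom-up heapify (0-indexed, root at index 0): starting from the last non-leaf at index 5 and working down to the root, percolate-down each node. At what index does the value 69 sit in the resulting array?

5

sift down from index 5:
  8 vs only child 4 at index 11, swap → [96, 38, 69, 36, 91, 4, 56, 18, 86, 12, 95, 8]
sift down from index 4:
  91 vs smaller child 12 at index 9, swap → [96, 38, 69, 36, 12, 4, 56, 18, 86, 91, 95, 8]
sift down from index 3:
  36 vs smaller child 18 at index 7, swap → [96, 38, 69, 18, 12, 4, 56, 36, 86, 91, 95, 8]
sift down from index 2:
  69 vs smaller child 4 at index 5, swap → [96, 38, 4, 18, 12, 69, 56, 36, 86, 91, 95, 8]
  69 vs only child 8 at index 11, swap → [96, 38, 4, 18, 12, 8, 56, 36, 86, 91, 95, 69]
sift down from index 1:
  38 vs smaller child 12 at index 4, swap → [96, 12, 4, 18, 38, 8, 56, 36, 86, 91, 95, 69]
sift down from index 0:
  96 vs smaller child 4 at index 2, swap → [4, 12, 96, 18, 38, 8, 56, 36, 86, 91, 95, 69]
  96 vs smaller child 8 at index 5, swap → [4, 12, 8, 18, 38, 96, 56, 36, 86, 91, 95, 69]
  96 vs only child 69 at index 11, swap → [4, 12, 8, 18, 38, 69, 56, 36, 86, 91, 95, 96]
resulting array: [4, 12, 8, 18, 38, 69, 56, 36, 86, 91, 95, 96]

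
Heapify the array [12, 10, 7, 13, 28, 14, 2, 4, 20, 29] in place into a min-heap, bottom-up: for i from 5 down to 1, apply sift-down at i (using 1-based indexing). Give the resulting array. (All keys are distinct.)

[2, 4, 7, 10, 28, 14, 12, 13, 20, 29]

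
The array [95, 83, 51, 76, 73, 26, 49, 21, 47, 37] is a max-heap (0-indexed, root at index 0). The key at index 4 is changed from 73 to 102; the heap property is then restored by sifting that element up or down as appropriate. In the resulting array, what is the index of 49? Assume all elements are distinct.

6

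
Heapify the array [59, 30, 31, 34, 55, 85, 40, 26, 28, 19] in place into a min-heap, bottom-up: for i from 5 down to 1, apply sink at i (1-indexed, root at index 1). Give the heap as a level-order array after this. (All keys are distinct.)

sift down from index 5:
  55 vs only child 19 at index 10, swap → [59, 30, 31, 34, 19, 85, 40, 26, 28, 55]
sift down from index 4:
  34 vs smaller child 26 at index 8, swap → [59, 30, 31, 26, 19, 85, 40, 34, 28, 55]
sift down from index 3: already satisfies heap property
sift down from index 2:
  30 vs smaller child 19 at index 5, swap → [59, 19, 31, 26, 30, 85, 40, 34, 28, 55]
sift down from index 1:
  59 vs smaller child 19 at index 2, swap → [19, 59, 31, 26, 30, 85, 40, 34, 28, 55]
  59 vs smaller child 26 at index 4, swap → [19, 26, 31, 59, 30, 85, 40, 34, 28, 55]
  59 vs smaller child 28 at index 9, swap → [19, 26, 31, 28, 30, 85, 40, 34, 59, 55]

[19, 26, 31, 28, 30, 85, 40, 34, 59, 55]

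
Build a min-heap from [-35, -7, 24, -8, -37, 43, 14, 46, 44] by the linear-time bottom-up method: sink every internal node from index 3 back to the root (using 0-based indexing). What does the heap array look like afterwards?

sift down from index 3: already satisfies heap property
sift down from index 2:
  24 vs smaller child 14 at index 6, swap → [-35, -7, 14, -8, -37, 43, 24, 46, 44]
sift down from index 1:
  -7 vs smaller child -37 at index 4, swap → [-35, -37, 14, -8, -7, 43, 24, 46, 44]
sift down from index 0:
  -35 vs smaller child -37 at index 1, swap → [-37, -35, 14, -8, -7, 43, 24, 46, 44]

[-37, -35, 14, -8, -7, 43, 24, 46, 44]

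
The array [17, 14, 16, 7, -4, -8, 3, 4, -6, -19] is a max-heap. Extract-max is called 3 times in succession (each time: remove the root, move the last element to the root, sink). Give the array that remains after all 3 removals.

[7, 4, 3, -6, -4, -8, -19]

extract-max #1 returns 17:
  remove root 17; move last element -19 to root → [-19, 14, 16, 7, -4, -8, 3, 4, -6]
  -19 vs larger child 16 at index 2, swap → [16, 14, -19, 7, -4, -8, 3, 4, -6]
  -19 vs larger child 3 at index 6, swap → [16, 14, 3, 7, -4, -8, -19, 4, -6]
extract-max #2 returns 16:
  remove root 16; move last element -6 to root → [-6, 14, 3, 7, -4, -8, -19, 4]
  -6 vs larger child 14 at index 1, swap → [14, -6, 3, 7, -4, -8, -19, 4]
  -6 vs larger child 7 at index 3, swap → [14, 7, 3, -6, -4, -8, -19, 4]
  -6 vs only child 4 at index 7, swap → [14, 7, 3, 4, -4, -8, -19, -6]
extract-max #3 returns 14:
  remove root 14; move last element -6 to root → [-6, 7, 3, 4, -4, -8, -19]
  -6 vs larger child 7 at index 1, swap → [7, -6, 3, 4, -4, -8, -19]
  -6 vs larger child 4 at index 3, swap → [7, 4, 3, -6, -4, -8, -19]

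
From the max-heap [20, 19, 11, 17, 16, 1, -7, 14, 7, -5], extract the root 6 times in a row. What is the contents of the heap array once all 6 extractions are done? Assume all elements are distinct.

[7, -5, 1, -7]

extract-max #1 returns 20:
  remove root 20; move last element -5 to root → [-5, 19, 11, 17, 16, 1, -7, 14, 7]
  -5 vs larger child 19 at index 1, swap → [19, -5, 11, 17, 16, 1, -7, 14, 7]
  -5 vs larger child 17 at index 3, swap → [19, 17, 11, -5, 16, 1, -7, 14, 7]
  -5 vs larger child 14 at index 7, swap → [19, 17, 11, 14, 16, 1, -7, -5, 7]
extract-max #2 returns 19:
  remove root 19; move last element 7 to root → [7, 17, 11, 14, 16, 1, -7, -5]
  7 vs larger child 17 at index 1, swap → [17, 7, 11, 14, 16, 1, -7, -5]
  7 vs larger child 16 at index 4, swap → [17, 16, 11, 14, 7, 1, -7, -5]
extract-max #3 returns 17:
  remove root 17; move last element -5 to root → [-5, 16, 11, 14, 7, 1, -7]
  -5 vs larger child 16 at index 1, swap → [16, -5, 11, 14, 7, 1, -7]
  -5 vs larger child 14 at index 3, swap → [16, 14, 11, -5, 7, 1, -7]
extract-max #4 returns 16:
  remove root 16; move last element -7 to root → [-7, 14, 11, -5, 7, 1]
  -7 vs larger child 14 at index 1, swap → [14, -7, 11, -5, 7, 1]
  -7 vs larger child 7 at index 4, swap → [14, 7, 11, -5, -7, 1]
extract-max #5 returns 14:
  remove root 14; move last element 1 to root → [1, 7, 11, -5, -7]
  1 vs larger child 11 at index 2, swap → [11, 7, 1, -5, -7]
extract-max #6 returns 11:
  remove root 11; move last element -7 to root → [-7, 7, 1, -5]
  -7 vs larger child 7 at index 1, swap → [7, -7, 1, -5]
  -7 vs only child -5 at index 3, swap → [7, -5, 1, -7]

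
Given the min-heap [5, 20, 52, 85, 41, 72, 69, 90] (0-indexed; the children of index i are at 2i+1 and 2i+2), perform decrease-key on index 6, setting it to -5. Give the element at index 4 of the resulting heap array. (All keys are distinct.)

set index 6 from 69 to -5 → [5, 20, 52, 85, 41, 72, -5, 90]
-5 < parent 52 at index 2, swap → [5, 20, -5, 85, 41, 72, 52, 90]
-5 < parent 5 at index 0, swap → [-5, 20, 5, 85, 41, 72, 52, 90]
resulting array: [-5, 20, 5, 85, 41, 72, 52, 90]

41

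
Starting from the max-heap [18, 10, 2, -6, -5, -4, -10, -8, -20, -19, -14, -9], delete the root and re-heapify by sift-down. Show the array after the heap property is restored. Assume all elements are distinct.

[10, -5, 2, -6, -9, -4, -10, -8, -20, -19, -14]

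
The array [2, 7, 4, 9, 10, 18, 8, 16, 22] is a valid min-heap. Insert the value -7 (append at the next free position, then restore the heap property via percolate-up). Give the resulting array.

[-7, 2, 4, 9, 7, 18, 8, 16, 22, 10]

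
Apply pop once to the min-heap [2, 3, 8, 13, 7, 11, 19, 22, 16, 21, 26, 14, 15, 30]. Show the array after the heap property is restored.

[3, 7, 8, 13, 21, 11, 19, 22, 16, 30, 26, 14, 15]

remove root 2; move last element 30 to root → [30, 3, 8, 13, 7, 11, 19, 22, 16, 21, 26, 14, 15]
30 vs smaller child 3 at index 1, swap → [3, 30, 8, 13, 7, 11, 19, 22, 16, 21, 26, 14, 15]
30 vs smaller child 7 at index 4, swap → [3, 7, 8, 13, 30, 11, 19, 22, 16, 21, 26, 14, 15]
30 vs smaller child 21 at index 9, swap → [3, 7, 8, 13, 21, 11, 19, 22, 16, 30, 26, 14, 15]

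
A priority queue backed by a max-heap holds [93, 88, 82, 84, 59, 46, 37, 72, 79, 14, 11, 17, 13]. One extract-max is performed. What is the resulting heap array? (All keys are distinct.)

remove root 93; move last element 13 to root → [13, 88, 82, 84, 59, 46, 37, 72, 79, 14, 11, 17]
13 vs larger child 88 at index 1, swap → [88, 13, 82, 84, 59, 46, 37, 72, 79, 14, 11, 17]
13 vs larger child 84 at index 3, swap → [88, 84, 82, 13, 59, 46, 37, 72, 79, 14, 11, 17]
13 vs larger child 79 at index 8, swap → [88, 84, 82, 79, 59, 46, 37, 72, 13, 14, 11, 17]

[88, 84, 82, 79, 59, 46, 37, 72, 13, 14, 11, 17]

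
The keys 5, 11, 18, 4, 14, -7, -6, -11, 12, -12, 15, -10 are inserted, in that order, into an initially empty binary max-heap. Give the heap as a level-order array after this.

[18, 15, 11, 12, 14, -7, -6, -11, 4, -12, 5, -10]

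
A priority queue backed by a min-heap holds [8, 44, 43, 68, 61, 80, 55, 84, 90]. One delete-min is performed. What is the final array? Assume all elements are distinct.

[43, 44, 55, 68, 61, 80, 90, 84]

remove root 8; move last element 90 to root → [90, 44, 43, 68, 61, 80, 55, 84]
90 vs smaller child 43 at index 2, swap → [43, 44, 90, 68, 61, 80, 55, 84]
90 vs smaller child 55 at index 6, swap → [43, 44, 55, 68, 61, 80, 90, 84]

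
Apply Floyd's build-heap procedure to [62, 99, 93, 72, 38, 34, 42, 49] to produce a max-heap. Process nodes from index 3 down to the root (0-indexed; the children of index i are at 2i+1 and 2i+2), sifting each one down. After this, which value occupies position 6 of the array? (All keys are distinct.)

42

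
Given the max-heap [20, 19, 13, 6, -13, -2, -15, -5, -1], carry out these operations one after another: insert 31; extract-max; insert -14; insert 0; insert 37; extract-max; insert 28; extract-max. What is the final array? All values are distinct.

insert 31:
  append 31 at index 9 → [20, 19, 13, 6, -13, -2, -15, -5, -1, 31]
  31 > parent -13 at index 4, swap → [20, 19, 13, 6, 31, -2, -15, -5, -1, -13]
  31 > parent 19 at index 1, swap → [20, 31, 13, 6, 19, -2, -15, -5, -1, -13]
  31 > parent 20 at index 0, swap → [31, 20, 13, 6, 19, -2, -15, -5, -1, -13]
extract-max → returns 31:
  remove root 31; move last element -13 to root → [-13, 20, 13, 6, 19, -2, -15, -5, -1]
  -13 vs larger child 20 at index 1, swap → [20, -13, 13, 6, 19, -2, -15, -5, -1]
  -13 vs larger child 19 at index 4, swap → [20, 19, 13, 6, -13, -2, -15, -5, -1]
insert -14:
  append -14 at index 9 → [20, 19, 13, 6, -13, -2, -15, -5, -1, -14] (no swap needed)
insert 0:
  append 0 at index 10 → [20, 19, 13, 6, -13, -2, -15, -5, -1, -14, 0]
  0 > parent -13 at index 4, swap → [20, 19, 13, 6, 0, -2, -15, -5, -1, -14, -13]
insert 37:
  append 37 at index 11 → [20, 19, 13, 6, 0, -2, -15, -5, -1, -14, -13, 37]
  37 > parent -2 at index 5, swap → [20, 19, 13, 6, 0, 37, -15, -5, -1, -14, -13, -2]
  37 > parent 13 at index 2, swap → [20, 19, 37, 6, 0, 13, -15, -5, -1, -14, -13, -2]
  37 > parent 20 at index 0, swap → [37, 19, 20, 6, 0, 13, -15, -5, -1, -14, -13, -2]
extract-max → returns 37:
  remove root 37; move last element -2 to root → [-2, 19, 20, 6, 0, 13, -15, -5, -1, -14, -13]
  -2 vs larger child 20 at index 2, swap → [20, 19, -2, 6, 0, 13, -15, -5, -1, -14, -13]
  -2 vs larger child 13 at index 5, swap → [20, 19, 13, 6, 0, -2, -15, -5, -1, -14, -13]
insert 28:
  append 28 at index 11 → [20, 19, 13, 6, 0, -2, -15, -5, -1, -14, -13, 28]
  28 > parent -2 at index 5, swap → [20, 19, 13, 6, 0, 28, -15, -5, -1, -14, -13, -2]
  28 > parent 13 at index 2, swap → [20, 19, 28, 6, 0, 13, -15, -5, -1, -14, -13, -2]
  28 > parent 20 at index 0, swap → [28, 19, 20, 6, 0, 13, -15, -5, -1, -14, -13, -2]
extract-max → returns 28:
  remove root 28; move last element -2 to root → [-2, 19, 20, 6, 0, 13, -15, -5, -1, -14, -13]
  -2 vs larger child 20 at index 2, swap → [20, 19, -2, 6, 0, 13, -15, -5, -1, -14, -13]
  -2 vs larger child 13 at index 5, swap → [20, 19, 13, 6, 0, -2, -15, -5, -1, -14, -13]

[20, 19, 13, 6, 0, -2, -15, -5, -1, -14, -13]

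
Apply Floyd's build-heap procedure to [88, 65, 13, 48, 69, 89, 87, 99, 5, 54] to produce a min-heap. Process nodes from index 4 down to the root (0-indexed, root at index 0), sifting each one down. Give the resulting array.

[5, 48, 13, 65, 54, 89, 87, 99, 88, 69]

sift down from index 4:
  69 vs only child 54 at index 9, swap → [88, 65, 13, 48, 54, 89, 87, 99, 5, 69]
sift down from index 3:
  48 vs smaller child 5 at index 8, swap → [88, 65, 13, 5, 54, 89, 87, 99, 48, 69]
sift down from index 2: already satisfies heap property
sift down from index 1:
  65 vs smaller child 5 at index 3, swap → [88, 5, 13, 65, 54, 89, 87, 99, 48, 69]
  65 vs smaller child 48 at index 8, swap → [88, 5, 13, 48, 54, 89, 87, 99, 65, 69]
sift down from index 0:
  88 vs smaller child 5 at index 1, swap → [5, 88, 13, 48, 54, 89, 87, 99, 65, 69]
  88 vs smaller child 48 at index 3, swap → [5, 48, 13, 88, 54, 89, 87, 99, 65, 69]
  88 vs smaller child 65 at index 8, swap → [5, 48, 13, 65, 54, 89, 87, 99, 88, 69]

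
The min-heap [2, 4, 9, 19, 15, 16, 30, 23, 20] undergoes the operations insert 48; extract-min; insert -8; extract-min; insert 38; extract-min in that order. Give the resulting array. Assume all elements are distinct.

insert 48:
  append 48 at index 9 → [2, 4, 9, 19, 15, 16, 30, 23, 20, 48] (no swap needed)
extract-min → returns 2:
  remove root 2; move last element 48 to root → [48, 4, 9, 19, 15, 16, 30, 23, 20]
  48 vs smaller child 4 at index 1, swap → [4, 48, 9, 19, 15, 16, 30, 23, 20]
  48 vs smaller child 15 at index 4, swap → [4, 15, 9, 19, 48, 16, 30, 23, 20]
insert -8:
  append -8 at index 9 → [4, 15, 9, 19, 48, 16, 30, 23, 20, -8]
  -8 < parent 48 at index 4, swap → [4, 15, 9, 19, -8, 16, 30, 23, 20, 48]
  -8 < parent 15 at index 1, swap → [4, -8, 9, 19, 15, 16, 30, 23, 20, 48]
  -8 < parent 4 at index 0, swap → [-8, 4, 9, 19, 15, 16, 30, 23, 20, 48]
extract-min → returns -8:
  remove root -8; move last element 48 to root → [48, 4, 9, 19, 15, 16, 30, 23, 20]
  48 vs smaller child 4 at index 1, swap → [4, 48, 9, 19, 15, 16, 30, 23, 20]
  48 vs smaller child 15 at index 4, swap → [4, 15, 9, 19, 48, 16, 30, 23, 20]
insert 38:
  append 38 at index 9 → [4, 15, 9, 19, 48, 16, 30, 23, 20, 38]
  38 < parent 48 at index 4, swap → [4, 15, 9, 19, 38, 16, 30, 23, 20, 48]
extract-min → returns 4:
  remove root 4; move last element 48 to root → [48, 15, 9, 19, 38, 16, 30, 23, 20]
  48 vs smaller child 9 at index 2, swap → [9, 15, 48, 19, 38, 16, 30, 23, 20]
  48 vs smaller child 16 at index 5, swap → [9, 15, 16, 19, 38, 48, 30, 23, 20]

[9, 15, 16, 19, 38, 48, 30, 23, 20]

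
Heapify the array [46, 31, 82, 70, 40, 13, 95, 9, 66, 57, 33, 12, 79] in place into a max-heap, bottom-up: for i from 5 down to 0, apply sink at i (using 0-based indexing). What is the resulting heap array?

[95, 70, 82, 66, 57, 79, 46, 9, 31, 40, 33, 12, 13]

sift down from index 5:
  13 vs larger child 79 at index 12, swap → [46, 31, 82, 70, 40, 79, 95, 9, 66, 57, 33, 12, 13]
sift down from index 4:
  40 vs larger child 57 at index 9, swap → [46, 31, 82, 70, 57, 79, 95, 9, 66, 40, 33, 12, 13]
sift down from index 3: already satisfies heap property
sift down from index 2:
  82 vs larger child 95 at index 6, swap → [46, 31, 95, 70, 57, 79, 82, 9, 66, 40, 33, 12, 13]
sift down from index 1:
  31 vs larger child 70 at index 3, swap → [46, 70, 95, 31, 57, 79, 82, 9, 66, 40, 33, 12, 13]
  31 vs larger child 66 at index 8, swap → [46, 70, 95, 66, 57, 79, 82, 9, 31, 40, 33, 12, 13]
sift down from index 0:
  46 vs larger child 95 at index 2, swap → [95, 70, 46, 66, 57, 79, 82, 9, 31, 40, 33, 12, 13]
  46 vs larger child 82 at index 6, swap → [95, 70, 82, 66, 57, 79, 46, 9, 31, 40, 33, 12, 13]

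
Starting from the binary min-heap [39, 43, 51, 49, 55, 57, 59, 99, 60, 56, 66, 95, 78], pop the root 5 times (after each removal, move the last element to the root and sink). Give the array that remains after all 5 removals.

extract-min #1 returns 39:
  remove root 39; move last element 78 to root → [78, 43, 51, 49, 55, 57, 59, 99, 60, 56, 66, 95]
  78 vs smaller child 43 at index 1, swap → [43, 78, 51, 49, 55, 57, 59, 99, 60, 56, 66, 95]
  78 vs smaller child 49 at index 3, swap → [43, 49, 51, 78, 55, 57, 59, 99, 60, 56, 66, 95]
  78 vs smaller child 60 at index 8, swap → [43, 49, 51, 60, 55, 57, 59, 99, 78, 56, 66, 95]
extract-min #2 returns 43:
  remove root 43; move last element 95 to root → [95, 49, 51, 60, 55, 57, 59, 99, 78, 56, 66]
  95 vs smaller child 49 at index 1, swap → [49, 95, 51, 60, 55, 57, 59, 99, 78, 56, 66]
  95 vs smaller child 55 at index 4, swap → [49, 55, 51, 60, 95, 57, 59, 99, 78, 56, 66]
  95 vs smaller child 56 at index 9, swap → [49, 55, 51, 60, 56, 57, 59, 99, 78, 95, 66]
extract-min #3 returns 49:
  remove root 49; move last element 66 to root → [66, 55, 51, 60, 56, 57, 59, 99, 78, 95]
  66 vs smaller child 51 at index 2, swap → [51, 55, 66, 60, 56, 57, 59, 99, 78, 95]
  66 vs smaller child 57 at index 5, swap → [51, 55, 57, 60, 56, 66, 59, 99, 78, 95]
extract-min #4 returns 51:
  remove root 51; move last element 95 to root → [95, 55, 57, 60, 56, 66, 59, 99, 78]
  95 vs smaller child 55 at index 1, swap → [55, 95, 57, 60, 56, 66, 59, 99, 78]
  95 vs smaller child 56 at index 4, swap → [55, 56, 57, 60, 95, 66, 59, 99, 78]
extract-min #5 returns 55:
  remove root 55; move last element 78 to root → [78, 56, 57, 60, 95, 66, 59, 99]
  78 vs smaller child 56 at index 1, swap → [56, 78, 57, 60, 95, 66, 59, 99]
  78 vs smaller child 60 at index 3, swap → [56, 60, 57, 78, 95, 66, 59, 99]

[56, 60, 57, 78, 95, 66, 59, 99]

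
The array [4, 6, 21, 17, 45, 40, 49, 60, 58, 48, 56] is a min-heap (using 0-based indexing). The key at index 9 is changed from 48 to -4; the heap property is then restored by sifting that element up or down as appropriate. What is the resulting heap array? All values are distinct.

set index 9 from 48 to -4 → [4, 6, 21, 17, 45, 40, 49, 60, 58, -4, 56]
-4 < parent 45 at index 4, swap → [4, 6, 21, 17, -4, 40, 49, 60, 58, 45, 56]
-4 < parent 6 at index 1, swap → [4, -4, 21, 17, 6, 40, 49, 60, 58, 45, 56]
-4 < parent 4 at index 0, swap → [-4, 4, 21, 17, 6, 40, 49, 60, 58, 45, 56]

[-4, 4, 21, 17, 6, 40, 49, 60, 58, 45, 56]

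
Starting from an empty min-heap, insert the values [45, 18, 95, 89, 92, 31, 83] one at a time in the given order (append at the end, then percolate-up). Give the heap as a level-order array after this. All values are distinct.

[18, 45, 31, 89, 92, 95, 83]

Insert 45:
  append 45 at index 0 → [45] (no swap needed)
Insert 18:
  append 18 at index 1 → [45, 18]
  18 < parent 45 at index 0, swap → [18, 45]
Insert 95:
  append 95 at index 2 → [18, 45, 95] (no swap needed)
Insert 89:
  append 89 at index 3 → [18, 45, 95, 89] (no swap needed)
Insert 92:
  append 92 at index 4 → [18, 45, 95, 89, 92] (no swap needed)
Insert 31:
  append 31 at index 5 → [18, 45, 95, 89, 92, 31]
  31 < parent 95 at index 2, swap → [18, 45, 31, 89, 92, 95]
Insert 83:
  append 83 at index 6 → [18, 45, 31, 89, 92, 95, 83] (no swap needed)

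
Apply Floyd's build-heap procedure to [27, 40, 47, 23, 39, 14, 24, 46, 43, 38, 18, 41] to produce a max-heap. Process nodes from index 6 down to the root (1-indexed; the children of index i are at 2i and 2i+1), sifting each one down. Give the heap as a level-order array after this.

[47, 46, 41, 43, 39, 27, 24, 23, 40, 38, 18, 14]

sift down from index 6:
  14 vs only child 41 at index 12, swap → [27, 40, 47, 23, 39, 41, 24, 46, 43, 38, 18, 14]
sift down from index 5: already satisfies heap property
sift down from index 4:
  23 vs larger child 46 at index 8, swap → [27, 40, 47, 46, 39, 41, 24, 23, 43, 38, 18, 14]
sift down from index 3: already satisfies heap property
sift down from index 2:
  40 vs larger child 46 at index 4, swap → [27, 46, 47, 40, 39, 41, 24, 23, 43, 38, 18, 14]
  40 vs larger child 43 at index 9, swap → [27, 46, 47, 43, 39, 41, 24, 23, 40, 38, 18, 14]
sift down from index 1:
  27 vs larger child 47 at index 3, swap → [47, 46, 27, 43, 39, 41, 24, 23, 40, 38, 18, 14]
  27 vs larger child 41 at index 6, swap → [47, 46, 41, 43, 39, 27, 24, 23, 40, 38, 18, 14]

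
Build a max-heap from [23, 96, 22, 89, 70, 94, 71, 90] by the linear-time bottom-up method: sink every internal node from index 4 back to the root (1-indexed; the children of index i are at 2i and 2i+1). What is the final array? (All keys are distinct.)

[96, 90, 94, 89, 70, 22, 71, 23]

sift down from index 4:
  89 vs only child 90 at index 8, swap → [23, 96, 22, 90, 70, 94, 71, 89]
sift down from index 3:
  22 vs larger child 94 at index 6, swap → [23, 96, 94, 90, 70, 22, 71, 89]
sift down from index 2: already satisfies heap property
sift down from index 1:
  23 vs larger child 96 at index 2, swap → [96, 23, 94, 90, 70, 22, 71, 89]
  23 vs larger child 90 at index 4, swap → [96, 90, 94, 23, 70, 22, 71, 89]
  23 vs only child 89 at index 8, swap → [96, 90, 94, 89, 70, 22, 71, 23]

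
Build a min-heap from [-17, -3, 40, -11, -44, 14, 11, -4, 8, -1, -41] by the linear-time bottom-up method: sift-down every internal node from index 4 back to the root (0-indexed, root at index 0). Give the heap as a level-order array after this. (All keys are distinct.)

[-44, -41, 11, -11, -17, 14, 40, -4, 8, -1, -3]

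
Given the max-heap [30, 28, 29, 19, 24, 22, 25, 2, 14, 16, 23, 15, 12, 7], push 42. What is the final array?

append 42 at index 14 → [30, 28, 29, 19, 24, 22, 25, 2, 14, 16, 23, 15, 12, 7, 42]
42 > parent 25 at index 6, swap → [30, 28, 29, 19, 24, 22, 42, 2, 14, 16, 23, 15, 12, 7, 25]
42 > parent 29 at index 2, swap → [30, 28, 42, 19, 24, 22, 29, 2, 14, 16, 23, 15, 12, 7, 25]
42 > parent 30 at index 0, swap → [42, 28, 30, 19, 24, 22, 29, 2, 14, 16, 23, 15, 12, 7, 25]

[42, 28, 30, 19, 24, 22, 29, 2, 14, 16, 23, 15, 12, 7, 25]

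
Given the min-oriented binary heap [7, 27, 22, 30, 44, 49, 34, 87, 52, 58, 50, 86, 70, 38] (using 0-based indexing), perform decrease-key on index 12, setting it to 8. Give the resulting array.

set index 12 from 70 to 8 → [7, 27, 22, 30, 44, 49, 34, 87, 52, 58, 50, 86, 8, 38]
8 < parent 49 at index 5, swap → [7, 27, 22, 30, 44, 8, 34, 87, 52, 58, 50, 86, 49, 38]
8 < parent 22 at index 2, swap → [7, 27, 8, 30, 44, 22, 34, 87, 52, 58, 50, 86, 49, 38]

[7, 27, 8, 30, 44, 22, 34, 87, 52, 58, 50, 86, 49, 38]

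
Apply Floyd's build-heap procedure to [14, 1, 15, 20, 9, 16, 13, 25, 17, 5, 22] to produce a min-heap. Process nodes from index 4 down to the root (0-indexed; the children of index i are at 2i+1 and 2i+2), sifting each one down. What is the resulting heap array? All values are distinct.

[1, 5, 13, 17, 9, 16, 15, 25, 20, 14, 22]

sift down from index 4:
  9 vs smaller child 5 at index 9, swap → [14, 1, 15, 20, 5, 16, 13, 25, 17, 9, 22]
sift down from index 3:
  20 vs smaller child 17 at index 8, swap → [14, 1, 15, 17, 5, 16, 13, 25, 20, 9, 22]
sift down from index 2:
  15 vs smaller child 13 at index 6, swap → [14, 1, 13, 17, 5, 16, 15, 25, 20, 9, 22]
sift down from index 1: already satisfies heap property
sift down from index 0:
  14 vs smaller child 1 at index 1, swap → [1, 14, 13, 17, 5, 16, 15, 25, 20, 9, 22]
  14 vs smaller child 5 at index 4, swap → [1, 5, 13, 17, 14, 16, 15, 25, 20, 9, 22]
  14 vs smaller child 9 at index 9, swap → [1, 5, 13, 17, 9, 16, 15, 25, 20, 14, 22]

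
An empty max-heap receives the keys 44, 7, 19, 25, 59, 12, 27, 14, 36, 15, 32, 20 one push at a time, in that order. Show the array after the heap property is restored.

Insert 44:
  append 44 at index 0 → [44] (no swap needed)
Insert 7:
  append 7 at index 1 → [44, 7] (no swap needed)
Insert 19:
  append 19 at index 2 → [44, 7, 19] (no swap needed)
Insert 25:
  append 25 at index 3 → [44, 7, 19, 25]
  25 > parent 7 at index 1, swap → [44, 25, 19, 7]
Insert 59:
  append 59 at index 4 → [44, 25, 19, 7, 59]
  59 > parent 25 at index 1, swap → [44, 59, 19, 7, 25]
  59 > parent 44 at index 0, swap → [59, 44, 19, 7, 25]
Insert 12:
  append 12 at index 5 → [59, 44, 19, 7, 25, 12] (no swap needed)
Insert 27:
  append 27 at index 6 → [59, 44, 19, 7, 25, 12, 27]
  27 > parent 19 at index 2, swap → [59, 44, 27, 7, 25, 12, 19]
Insert 14:
  append 14 at index 7 → [59, 44, 27, 7, 25, 12, 19, 14]
  14 > parent 7 at index 3, swap → [59, 44, 27, 14, 25, 12, 19, 7]
Insert 36:
  append 36 at index 8 → [59, 44, 27, 14, 25, 12, 19, 7, 36]
  36 > parent 14 at index 3, swap → [59, 44, 27, 36, 25, 12, 19, 7, 14]
Insert 15:
  append 15 at index 9 → [59, 44, 27, 36, 25, 12, 19, 7, 14, 15] (no swap needed)
Insert 32:
  append 32 at index 10 → [59, 44, 27, 36, 25, 12, 19, 7, 14, 15, 32]
  32 > parent 25 at index 4, swap → [59, 44, 27, 36, 32, 12, 19, 7, 14, 15, 25]
Insert 20:
  append 20 at index 11 → [59, 44, 27, 36, 32, 12, 19, 7, 14, 15, 25, 20]
  20 > parent 12 at index 5, swap → [59, 44, 27, 36, 32, 20, 19, 7, 14, 15, 25, 12]

[59, 44, 27, 36, 32, 20, 19, 7, 14, 15, 25, 12]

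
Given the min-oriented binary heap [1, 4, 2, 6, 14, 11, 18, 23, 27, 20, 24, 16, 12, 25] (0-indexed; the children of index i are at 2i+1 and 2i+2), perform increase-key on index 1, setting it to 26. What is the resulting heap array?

set index 1 from 4 to 26 → [1, 26, 2, 6, 14, 11, 18, 23, 27, 20, 24, 16, 12, 25]
26 vs smaller child 6 at index 3, swap → [1, 6, 2, 26, 14, 11, 18, 23, 27, 20, 24, 16, 12, 25]
26 vs smaller child 23 at index 7, swap → [1, 6, 2, 23, 14, 11, 18, 26, 27, 20, 24, 16, 12, 25]

[1, 6, 2, 23, 14, 11, 18, 26, 27, 20, 24, 16, 12, 25]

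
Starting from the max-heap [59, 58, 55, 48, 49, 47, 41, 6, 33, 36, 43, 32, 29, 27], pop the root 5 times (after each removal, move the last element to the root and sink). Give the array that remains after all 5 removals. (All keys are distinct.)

[47, 43, 41, 33, 36, 32, 27, 6, 29]

extract-max #1 returns 59:
  remove root 59; move last element 27 to root → [27, 58, 55, 48, 49, 47, 41, 6, 33, 36, 43, 32, 29]
  27 vs larger child 58 at index 1, swap → [58, 27, 55, 48, 49, 47, 41, 6, 33, 36, 43, 32, 29]
  27 vs larger child 49 at index 4, swap → [58, 49, 55, 48, 27, 47, 41, 6, 33, 36, 43, 32, 29]
  27 vs larger child 43 at index 10, swap → [58, 49, 55, 48, 43, 47, 41, 6, 33, 36, 27, 32, 29]
extract-max #2 returns 58:
  remove root 58; move last element 29 to root → [29, 49, 55, 48, 43, 47, 41, 6, 33, 36, 27, 32]
  29 vs larger child 55 at index 2, swap → [55, 49, 29, 48, 43, 47, 41, 6, 33, 36, 27, 32]
  29 vs larger child 47 at index 5, swap → [55, 49, 47, 48, 43, 29, 41, 6, 33, 36, 27, 32]
  29 vs only child 32 at index 11, swap → [55, 49, 47, 48, 43, 32, 41, 6, 33, 36, 27, 29]
extract-max #3 returns 55:
  remove root 55; move last element 29 to root → [29, 49, 47, 48, 43, 32, 41, 6, 33, 36, 27]
  29 vs larger child 49 at index 1, swap → [49, 29, 47, 48, 43, 32, 41, 6, 33, 36, 27]
  29 vs larger child 48 at index 3, swap → [49, 48, 47, 29, 43, 32, 41, 6, 33, 36, 27]
  29 vs larger child 33 at index 8, swap → [49, 48, 47, 33, 43, 32, 41, 6, 29, 36, 27]
extract-max #4 returns 49:
  remove root 49; move last element 27 to root → [27, 48, 47, 33, 43, 32, 41, 6, 29, 36]
  27 vs larger child 48 at index 1, swap → [48, 27, 47, 33, 43, 32, 41, 6, 29, 36]
  27 vs larger child 43 at index 4, swap → [48, 43, 47, 33, 27, 32, 41, 6, 29, 36]
  27 vs only child 36 at index 9, swap → [48, 43, 47, 33, 36, 32, 41, 6, 29, 27]
extract-max #5 returns 48:
  remove root 48; move last element 27 to root → [27, 43, 47, 33, 36, 32, 41, 6, 29]
  27 vs larger child 47 at index 2, swap → [47, 43, 27, 33, 36, 32, 41, 6, 29]
  27 vs larger child 41 at index 6, swap → [47, 43, 41, 33, 36, 32, 27, 6, 29]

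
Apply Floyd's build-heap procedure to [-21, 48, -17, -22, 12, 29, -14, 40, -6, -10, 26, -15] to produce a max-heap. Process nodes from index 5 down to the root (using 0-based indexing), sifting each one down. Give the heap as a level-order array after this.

sift down from index 5: already satisfies heap property
sift down from index 4:
  12 vs larger child 26 at index 10, swap → [-21, 48, -17, -22, 26, 29, -14, 40, -6, -10, 12, -15]
sift down from index 3:
  -22 vs larger child 40 at index 7, swap → [-21, 48, -17, 40, 26, 29, -14, -22, -6, -10, 12, -15]
sift down from index 2:
  -17 vs larger child 29 at index 5, swap → [-21, 48, 29, 40, 26, -17, -14, -22, -6, -10, 12, -15]
  -17 vs only child -15 at index 11, swap → [-21, 48, 29, 40, 26, -15, -14, -22, -6, -10, 12, -17]
sift down from index 1: already satisfies heap property
sift down from index 0:
  -21 vs larger child 48 at index 1, swap → [48, -21, 29, 40, 26, -15, -14, -22, -6, -10, 12, -17]
  -21 vs larger child 40 at index 3, swap → [48, 40, 29, -21, 26, -15, -14, -22, -6, -10, 12, -17]
  -21 vs larger child -6 at index 8, swap → [48, 40, 29, -6, 26, -15, -14, -22, -21, -10, 12, -17]

[48, 40, 29, -6, 26, -15, -14, -22, -21, -10, 12, -17]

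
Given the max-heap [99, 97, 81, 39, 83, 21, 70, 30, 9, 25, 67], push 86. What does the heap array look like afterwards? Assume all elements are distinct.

append 86 at index 11 → [99, 97, 81, 39, 83, 21, 70, 30, 9, 25, 67, 86]
86 > parent 21 at index 5, swap → [99, 97, 81, 39, 83, 86, 70, 30, 9, 25, 67, 21]
86 > parent 81 at index 2, swap → [99, 97, 86, 39, 83, 81, 70, 30, 9, 25, 67, 21]

[99, 97, 86, 39, 83, 81, 70, 30, 9, 25, 67, 21]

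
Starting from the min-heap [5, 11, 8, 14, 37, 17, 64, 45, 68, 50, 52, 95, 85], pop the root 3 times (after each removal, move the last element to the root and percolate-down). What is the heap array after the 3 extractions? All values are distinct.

[14, 37, 17, 45, 50, 85, 64, 95, 68, 52]

extract-min #1 returns 5:
  remove root 5; move last element 85 to root → [85, 11, 8, 14, 37, 17, 64, 45, 68, 50, 52, 95]
  85 vs smaller child 8 at index 2, swap → [8, 11, 85, 14, 37, 17, 64, 45, 68, 50, 52, 95]
  85 vs smaller child 17 at index 5, swap → [8, 11, 17, 14, 37, 85, 64, 45, 68, 50, 52, 95]
extract-min #2 returns 8:
  remove root 8; move last element 95 to root → [95, 11, 17, 14, 37, 85, 64, 45, 68, 50, 52]
  95 vs smaller child 11 at index 1, swap → [11, 95, 17, 14, 37, 85, 64, 45, 68, 50, 52]
  95 vs smaller child 14 at index 3, swap → [11, 14, 17, 95, 37, 85, 64, 45, 68, 50, 52]
  95 vs smaller child 45 at index 7, swap → [11, 14, 17, 45, 37, 85, 64, 95, 68, 50, 52]
extract-min #3 returns 11:
  remove root 11; move last element 52 to root → [52, 14, 17, 45, 37, 85, 64, 95, 68, 50]
  52 vs smaller child 14 at index 1, swap → [14, 52, 17, 45, 37, 85, 64, 95, 68, 50]
  52 vs smaller child 37 at index 4, swap → [14, 37, 17, 45, 52, 85, 64, 95, 68, 50]
  52 vs only child 50 at index 9, swap → [14, 37, 17, 45, 50, 85, 64, 95, 68, 52]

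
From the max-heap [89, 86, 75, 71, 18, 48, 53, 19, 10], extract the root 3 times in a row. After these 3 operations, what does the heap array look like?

extract-max #1 returns 89:
  remove root 89; move last element 10 to root → [10, 86, 75, 71, 18, 48, 53, 19]
  10 vs larger child 86 at index 1, swap → [86, 10, 75, 71, 18, 48, 53, 19]
  10 vs larger child 71 at index 3, swap → [86, 71, 75, 10, 18, 48, 53, 19]
  10 vs only child 19 at index 7, swap → [86, 71, 75, 19, 18, 48, 53, 10]
extract-max #2 returns 86:
  remove root 86; move last element 10 to root → [10, 71, 75, 19, 18, 48, 53]
  10 vs larger child 75 at index 2, swap → [75, 71, 10, 19, 18, 48, 53]
  10 vs larger child 53 at index 6, swap → [75, 71, 53, 19, 18, 48, 10]
extract-max #3 returns 75:
  remove root 75; move last element 10 to root → [10, 71, 53, 19, 18, 48]
  10 vs larger child 71 at index 1, swap → [71, 10, 53, 19, 18, 48]
  10 vs larger child 19 at index 3, swap → [71, 19, 53, 10, 18, 48]

[71, 19, 53, 10, 18, 48]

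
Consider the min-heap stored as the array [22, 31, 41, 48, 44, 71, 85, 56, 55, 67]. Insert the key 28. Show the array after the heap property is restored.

append 28 at index 10 → [22, 31, 41, 48, 44, 71, 85, 56, 55, 67, 28]
28 < parent 44 at index 4, swap → [22, 31, 41, 48, 28, 71, 85, 56, 55, 67, 44]
28 < parent 31 at index 1, swap → [22, 28, 41, 48, 31, 71, 85, 56, 55, 67, 44]

[22, 28, 41, 48, 31, 71, 85, 56, 55, 67, 44]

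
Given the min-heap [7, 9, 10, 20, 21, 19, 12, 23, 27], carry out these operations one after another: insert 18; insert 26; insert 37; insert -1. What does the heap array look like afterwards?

[-1, 9, 7, 20, 18, 10, 12, 23, 27, 21, 26, 37, 19]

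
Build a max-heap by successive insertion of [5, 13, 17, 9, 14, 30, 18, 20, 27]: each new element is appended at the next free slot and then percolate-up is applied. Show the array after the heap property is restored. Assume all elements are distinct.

Insert 5:
  append 5 at index 0 → [5] (no swap needed)
Insert 13:
  append 13 at index 1 → [5, 13]
  13 > parent 5 at index 0, swap → [13, 5]
Insert 17:
  append 17 at index 2 → [13, 5, 17]
  17 > parent 13 at index 0, swap → [17, 5, 13]
Insert 9:
  append 9 at index 3 → [17, 5, 13, 9]
  9 > parent 5 at index 1, swap → [17, 9, 13, 5]
Insert 14:
  append 14 at index 4 → [17, 9, 13, 5, 14]
  14 > parent 9 at index 1, swap → [17, 14, 13, 5, 9]
Insert 30:
  append 30 at index 5 → [17, 14, 13, 5, 9, 30]
  30 > parent 13 at index 2, swap → [17, 14, 30, 5, 9, 13]
  30 > parent 17 at index 0, swap → [30, 14, 17, 5, 9, 13]
Insert 18:
  append 18 at index 6 → [30, 14, 17, 5, 9, 13, 18]
  18 > parent 17 at index 2, swap → [30, 14, 18, 5, 9, 13, 17]
Insert 20:
  append 20 at index 7 → [30, 14, 18, 5, 9, 13, 17, 20]
  20 > parent 5 at index 3, swap → [30, 14, 18, 20, 9, 13, 17, 5]
  20 > parent 14 at index 1, swap → [30, 20, 18, 14, 9, 13, 17, 5]
Insert 27:
  append 27 at index 8 → [30, 20, 18, 14, 9, 13, 17, 5, 27]
  27 > parent 14 at index 3, swap → [30, 20, 18, 27, 9, 13, 17, 5, 14]
  27 > parent 20 at index 1, swap → [30, 27, 18, 20, 9, 13, 17, 5, 14]

[30, 27, 18, 20, 9, 13, 17, 5, 14]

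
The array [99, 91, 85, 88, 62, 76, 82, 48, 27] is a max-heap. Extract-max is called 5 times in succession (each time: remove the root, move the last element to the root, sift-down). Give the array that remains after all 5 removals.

extract-max #1 returns 99:
  remove root 99; move last element 27 to root → [27, 91, 85, 88, 62, 76, 82, 48]
  27 vs larger child 91 at index 1, swap → [91, 27, 85, 88, 62, 76, 82, 48]
  27 vs larger child 88 at index 3, swap → [91, 88, 85, 27, 62, 76, 82, 48]
  27 vs only child 48 at index 7, swap → [91, 88, 85, 48, 62, 76, 82, 27]
extract-max #2 returns 91:
  remove root 91; move last element 27 to root → [27, 88, 85, 48, 62, 76, 82]
  27 vs larger child 88 at index 1, swap → [88, 27, 85, 48, 62, 76, 82]
  27 vs larger child 62 at index 4, swap → [88, 62, 85, 48, 27, 76, 82]
extract-max #3 returns 88:
  remove root 88; move last element 82 to root → [82, 62, 85, 48, 27, 76]
  82 vs larger child 85 at index 2, swap → [85, 62, 82, 48, 27, 76]
extract-max #4 returns 85:
  remove root 85; move last element 76 to root → [76, 62, 82, 48, 27]
  76 vs larger child 82 at index 2, swap → [82, 62, 76, 48, 27]
extract-max #5 returns 82:
  remove root 82; move last element 27 to root → [27, 62, 76, 48]
  27 vs larger child 76 at index 2, swap → [76, 62, 27, 48]

[76, 62, 27, 48]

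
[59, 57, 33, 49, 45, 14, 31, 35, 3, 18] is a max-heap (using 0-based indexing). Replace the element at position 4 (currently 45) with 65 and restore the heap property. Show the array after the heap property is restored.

[65, 59, 33, 49, 57, 14, 31, 35, 3, 18]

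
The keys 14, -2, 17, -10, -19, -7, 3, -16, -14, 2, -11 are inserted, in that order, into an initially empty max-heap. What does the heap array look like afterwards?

[17, 2, 14, -10, -2, -7, 3, -16, -14, -19, -11]

Insert 14:
  append 14 at index 0 → [14] (no swap needed)
Insert -2:
  append -2 at index 1 → [14, -2] (no swap needed)
Insert 17:
  append 17 at index 2 → [14, -2, 17]
  17 > parent 14 at index 0, swap → [17, -2, 14]
Insert -10:
  append -10 at index 3 → [17, -2, 14, -10] (no swap needed)
Insert -19:
  append -19 at index 4 → [17, -2, 14, -10, -19] (no swap needed)
Insert -7:
  append -7 at index 5 → [17, -2, 14, -10, -19, -7] (no swap needed)
Insert 3:
  append 3 at index 6 → [17, -2, 14, -10, -19, -7, 3] (no swap needed)
Insert -16:
  append -16 at index 7 → [17, -2, 14, -10, -19, -7, 3, -16] (no swap needed)
Insert -14:
  append -14 at index 8 → [17, -2, 14, -10, -19, -7, 3, -16, -14] (no swap needed)
Insert 2:
  append 2 at index 9 → [17, -2, 14, -10, -19, -7, 3, -16, -14, 2]
  2 > parent -19 at index 4, swap → [17, -2, 14, -10, 2, -7, 3, -16, -14, -19]
  2 > parent -2 at index 1, swap → [17, 2, 14, -10, -2, -7, 3, -16, -14, -19]
Insert -11:
  append -11 at index 10 → [17, 2, 14, -10, -2, -7, 3, -16, -14, -19, -11] (no swap needed)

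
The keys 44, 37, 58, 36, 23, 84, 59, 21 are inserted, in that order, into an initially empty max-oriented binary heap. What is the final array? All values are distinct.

Insert 44:
  append 44 at index 0 → [44] (no swap needed)
Insert 37:
  append 37 at index 1 → [44, 37] (no swap needed)
Insert 58:
  append 58 at index 2 → [44, 37, 58]
  58 > parent 44 at index 0, swap → [58, 37, 44]
Insert 36:
  append 36 at index 3 → [58, 37, 44, 36] (no swap needed)
Insert 23:
  append 23 at index 4 → [58, 37, 44, 36, 23] (no swap needed)
Insert 84:
  append 84 at index 5 → [58, 37, 44, 36, 23, 84]
  84 > parent 44 at index 2, swap → [58, 37, 84, 36, 23, 44]
  84 > parent 58 at index 0, swap → [84, 37, 58, 36, 23, 44]
Insert 59:
  append 59 at index 6 → [84, 37, 58, 36, 23, 44, 59]
  59 > parent 58 at index 2, swap → [84, 37, 59, 36, 23, 44, 58]
Insert 21:
  append 21 at index 7 → [84, 37, 59, 36, 23, 44, 58, 21] (no swap needed)

[84, 37, 59, 36, 23, 44, 58, 21]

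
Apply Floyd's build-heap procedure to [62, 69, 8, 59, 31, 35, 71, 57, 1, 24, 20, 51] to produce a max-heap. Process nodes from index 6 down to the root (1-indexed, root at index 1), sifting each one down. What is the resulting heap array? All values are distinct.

sift down from index 6:
  35 vs only child 51 at index 12, swap → [62, 69, 8, 59, 31, 51, 71, 57, 1, 24, 20, 35]
sift down from index 5: already satisfies heap property
sift down from index 4: already satisfies heap property
sift down from index 3:
  8 vs larger child 71 at index 7, swap → [62, 69, 71, 59, 31, 51, 8, 57, 1, 24, 20, 35]
sift down from index 2: already satisfies heap property
sift down from index 1:
  62 vs larger child 71 at index 3, swap → [71, 69, 62, 59, 31, 51, 8, 57, 1, 24, 20, 35]

[71, 69, 62, 59, 31, 51, 8, 57, 1, 24, 20, 35]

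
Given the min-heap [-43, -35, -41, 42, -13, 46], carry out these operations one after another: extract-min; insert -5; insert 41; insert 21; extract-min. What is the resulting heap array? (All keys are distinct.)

extract-min → returns -43:
  remove root -43; move last element 46 to root → [46, -35, -41, 42, -13]
  46 vs smaller child -41 at index 2, swap → [-41, -35, 46, 42, -13]
insert -5:
  append -5 at index 5 → [-41, -35, 46, 42, -13, -5]
  -5 < parent 46 at index 2, swap → [-41, -35, -5, 42, -13, 46]
insert 41:
  append 41 at index 6 → [-41, -35, -5, 42, -13, 46, 41] (no swap needed)
insert 21:
  append 21 at index 7 → [-41, -35, -5, 42, -13, 46, 41, 21]
  21 < parent 42 at index 3, swap → [-41, -35, -5, 21, -13, 46, 41, 42]
extract-min → returns -41:
  remove root -41; move last element 42 to root → [42, -35, -5, 21, -13, 46, 41]
  42 vs smaller child -35 at index 1, swap → [-35, 42, -5, 21, -13, 46, 41]
  42 vs smaller child -13 at index 4, swap → [-35, -13, -5, 21, 42, 46, 41]

[-35, -13, -5, 21, 42, 46, 41]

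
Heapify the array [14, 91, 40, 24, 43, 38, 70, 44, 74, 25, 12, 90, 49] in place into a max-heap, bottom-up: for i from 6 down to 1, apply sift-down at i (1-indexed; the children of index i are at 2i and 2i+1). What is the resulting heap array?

[91, 74, 90, 44, 43, 49, 70, 14, 24, 25, 12, 38, 40]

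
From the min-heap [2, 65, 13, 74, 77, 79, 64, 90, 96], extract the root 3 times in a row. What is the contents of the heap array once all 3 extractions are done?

[65, 74, 79, 96, 77, 90]

extract-min #1 returns 2:
  remove root 2; move last element 96 to root → [96, 65, 13, 74, 77, 79, 64, 90]
  96 vs smaller child 13 at index 2, swap → [13, 65, 96, 74, 77, 79, 64, 90]
  96 vs smaller child 64 at index 6, swap → [13, 65, 64, 74, 77, 79, 96, 90]
extract-min #2 returns 13:
  remove root 13; move last element 90 to root → [90, 65, 64, 74, 77, 79, 96]
  90 vs smaller child 64 at index 2, swap → [64, 65, 90, 74, 77, 79, 96]
  90 vs smaller child 79 at index 5, swap → [64, 65, 79, 74, 77, 90, 96]
extract-min #3 returns 64:
  remove root 64; move last element 96 to root → [96, 65, 79, 74, 77, 90]
  96 vs smaller child 65 at index 1, swap → [65, 96, 79, 74, 77, 90]
  96 vs smaller child 74 at index 3, swap → [65, 74, 79, 96, 77, 90]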